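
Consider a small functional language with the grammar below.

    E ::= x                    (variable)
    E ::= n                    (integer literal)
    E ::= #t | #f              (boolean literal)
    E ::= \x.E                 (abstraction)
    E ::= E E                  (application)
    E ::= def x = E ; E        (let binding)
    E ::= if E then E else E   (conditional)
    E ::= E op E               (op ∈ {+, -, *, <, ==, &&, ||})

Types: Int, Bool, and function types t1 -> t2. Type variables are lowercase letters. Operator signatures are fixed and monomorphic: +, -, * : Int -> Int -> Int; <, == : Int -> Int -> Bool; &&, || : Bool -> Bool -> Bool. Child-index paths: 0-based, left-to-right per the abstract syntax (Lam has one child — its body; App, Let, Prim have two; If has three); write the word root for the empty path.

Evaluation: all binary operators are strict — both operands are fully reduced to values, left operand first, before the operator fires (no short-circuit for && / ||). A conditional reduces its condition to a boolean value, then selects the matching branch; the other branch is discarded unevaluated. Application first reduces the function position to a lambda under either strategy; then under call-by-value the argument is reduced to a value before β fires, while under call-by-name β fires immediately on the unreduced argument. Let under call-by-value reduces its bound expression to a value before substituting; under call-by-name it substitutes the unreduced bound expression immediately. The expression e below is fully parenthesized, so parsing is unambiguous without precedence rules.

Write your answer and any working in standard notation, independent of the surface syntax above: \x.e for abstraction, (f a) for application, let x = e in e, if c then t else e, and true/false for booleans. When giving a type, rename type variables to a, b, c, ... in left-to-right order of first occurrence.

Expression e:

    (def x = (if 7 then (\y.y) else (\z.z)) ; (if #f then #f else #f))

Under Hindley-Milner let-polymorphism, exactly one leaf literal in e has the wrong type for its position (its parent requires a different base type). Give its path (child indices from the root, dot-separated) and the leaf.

Trace:
  unify Int ~ Bool
  FAIL: mismatch Int ~ Bool

Answer: 0.0 : 7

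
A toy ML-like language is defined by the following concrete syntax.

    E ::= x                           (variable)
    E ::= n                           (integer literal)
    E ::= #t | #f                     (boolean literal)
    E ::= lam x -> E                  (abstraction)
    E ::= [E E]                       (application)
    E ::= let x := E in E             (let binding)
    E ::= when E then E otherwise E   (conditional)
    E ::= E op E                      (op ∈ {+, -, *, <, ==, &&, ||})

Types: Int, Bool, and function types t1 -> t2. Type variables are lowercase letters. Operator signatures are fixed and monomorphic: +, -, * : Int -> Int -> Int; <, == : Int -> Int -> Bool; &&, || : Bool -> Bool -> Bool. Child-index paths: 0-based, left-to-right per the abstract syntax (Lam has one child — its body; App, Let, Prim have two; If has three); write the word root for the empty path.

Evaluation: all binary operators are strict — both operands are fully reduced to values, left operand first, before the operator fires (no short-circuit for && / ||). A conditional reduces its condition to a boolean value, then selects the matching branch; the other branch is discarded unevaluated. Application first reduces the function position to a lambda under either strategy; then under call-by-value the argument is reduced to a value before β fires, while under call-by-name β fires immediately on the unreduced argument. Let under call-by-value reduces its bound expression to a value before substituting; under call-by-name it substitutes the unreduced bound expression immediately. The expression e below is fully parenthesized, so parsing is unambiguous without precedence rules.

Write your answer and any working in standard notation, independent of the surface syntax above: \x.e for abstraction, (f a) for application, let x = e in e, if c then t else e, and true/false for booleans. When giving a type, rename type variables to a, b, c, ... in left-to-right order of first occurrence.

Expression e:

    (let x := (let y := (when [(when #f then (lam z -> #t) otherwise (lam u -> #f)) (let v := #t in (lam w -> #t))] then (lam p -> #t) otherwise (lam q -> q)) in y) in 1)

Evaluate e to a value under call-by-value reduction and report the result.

Answer: 1

Derivation:
step 0: (let x = (let y = (if ((if false then (\z.true) else (\u.false)) (let v = true in (\w.true))) then (\p.true) else (\q.q)) in y) in 1)
step 1: [if@0.0.0.0] (let x = (let y = (if ((\u.false) (let v = true in (\w.true))) then (\p.true) else (\q.q)) in y) in 1)
step 2: [let@0.0.0.1] (let x = (let y = (if ((\u.false) (\w.true)) then (\p.true) else (\q.q)) in y) in 1)
step 3: [beta@0.0.0] (let x = (let y = (if false then (\p.true) else (\q.q)) in y) in 1)
step 4: [if@0.0] (let x = (let y = (\q.q) in y) in 1)
step 5: [let@0] (let x = (\q.q) in 1)
step 6: [let@root] 1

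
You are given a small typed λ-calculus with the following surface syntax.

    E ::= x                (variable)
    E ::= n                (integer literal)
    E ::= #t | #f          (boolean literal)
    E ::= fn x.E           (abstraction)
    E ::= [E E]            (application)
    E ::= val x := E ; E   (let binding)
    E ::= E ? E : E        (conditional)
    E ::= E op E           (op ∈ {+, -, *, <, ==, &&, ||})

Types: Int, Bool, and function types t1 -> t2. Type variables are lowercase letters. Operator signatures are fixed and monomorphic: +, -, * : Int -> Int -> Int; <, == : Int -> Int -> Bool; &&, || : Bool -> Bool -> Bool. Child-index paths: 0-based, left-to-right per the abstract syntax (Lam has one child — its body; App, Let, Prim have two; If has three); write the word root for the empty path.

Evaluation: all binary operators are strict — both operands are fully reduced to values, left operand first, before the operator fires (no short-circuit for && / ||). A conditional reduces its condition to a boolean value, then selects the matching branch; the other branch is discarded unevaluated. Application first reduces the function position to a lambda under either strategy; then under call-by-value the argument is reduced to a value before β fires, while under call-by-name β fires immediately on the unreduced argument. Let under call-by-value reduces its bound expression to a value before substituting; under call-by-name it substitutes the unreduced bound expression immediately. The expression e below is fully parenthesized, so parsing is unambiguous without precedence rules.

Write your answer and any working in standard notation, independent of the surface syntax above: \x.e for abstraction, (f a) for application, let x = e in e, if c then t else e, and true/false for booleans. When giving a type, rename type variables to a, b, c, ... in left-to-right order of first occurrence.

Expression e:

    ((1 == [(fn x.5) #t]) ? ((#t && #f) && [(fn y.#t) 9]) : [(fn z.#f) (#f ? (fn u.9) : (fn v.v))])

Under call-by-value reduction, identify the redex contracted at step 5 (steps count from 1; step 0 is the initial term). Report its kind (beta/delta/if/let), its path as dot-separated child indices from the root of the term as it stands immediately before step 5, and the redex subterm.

Derivation:
step 0: (if (1 == ((\x.5) true)) then ((true && false) && ((\y.true) 9)) else ((\z.false) (if false then (\u.9) else (\v.v))))
step 1: [beta@0.1] (if (1 == 5) then ((true && false) && ((\y.true) 9)) else ((\z.false) (if false then (\u.9) else (\v.v))))
step 2: [delta@0] (if false then ((true && false) && ((\y.true) 9)) else ((\z.false) (if false then (\u.9) else (\v.v))))
step 3: [if@root] ((\z.false) (if false then (\u.9) else (\v.v)))
step 4: [if@1] ((\z.false) (\v.v))
step 5: [beta@root] false

Answer: beta at root : ((\z.false) (\v.v))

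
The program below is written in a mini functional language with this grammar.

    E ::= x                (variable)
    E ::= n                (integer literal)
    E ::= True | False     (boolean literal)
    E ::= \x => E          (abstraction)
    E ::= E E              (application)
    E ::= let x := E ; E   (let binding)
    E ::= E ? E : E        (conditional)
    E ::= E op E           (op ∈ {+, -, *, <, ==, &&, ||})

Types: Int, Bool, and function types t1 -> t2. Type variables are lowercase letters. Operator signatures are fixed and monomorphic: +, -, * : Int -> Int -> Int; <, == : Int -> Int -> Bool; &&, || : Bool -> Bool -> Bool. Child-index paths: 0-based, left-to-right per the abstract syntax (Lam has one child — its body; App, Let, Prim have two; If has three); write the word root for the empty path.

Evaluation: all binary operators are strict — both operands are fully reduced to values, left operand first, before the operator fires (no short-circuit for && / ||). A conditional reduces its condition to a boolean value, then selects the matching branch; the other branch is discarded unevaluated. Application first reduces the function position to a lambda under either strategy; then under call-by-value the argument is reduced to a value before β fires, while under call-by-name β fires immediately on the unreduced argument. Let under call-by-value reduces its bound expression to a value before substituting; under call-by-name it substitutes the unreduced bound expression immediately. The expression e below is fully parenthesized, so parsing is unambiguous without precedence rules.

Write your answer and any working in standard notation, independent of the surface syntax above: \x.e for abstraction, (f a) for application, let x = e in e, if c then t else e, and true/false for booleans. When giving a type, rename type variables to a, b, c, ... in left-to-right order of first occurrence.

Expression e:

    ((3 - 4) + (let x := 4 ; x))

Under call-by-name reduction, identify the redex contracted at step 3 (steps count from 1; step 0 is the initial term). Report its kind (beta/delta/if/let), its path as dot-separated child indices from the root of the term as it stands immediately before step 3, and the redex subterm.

Trace:
step 0: ((3 - 4) + (let x = 4 in x))
step 1: [delta@0] (-1 + (let x = 4 in x))
step 2: [let@1] (-1 + 4)
step 3: [delta@root] 3

Answer: delta at root : (-1 + 4)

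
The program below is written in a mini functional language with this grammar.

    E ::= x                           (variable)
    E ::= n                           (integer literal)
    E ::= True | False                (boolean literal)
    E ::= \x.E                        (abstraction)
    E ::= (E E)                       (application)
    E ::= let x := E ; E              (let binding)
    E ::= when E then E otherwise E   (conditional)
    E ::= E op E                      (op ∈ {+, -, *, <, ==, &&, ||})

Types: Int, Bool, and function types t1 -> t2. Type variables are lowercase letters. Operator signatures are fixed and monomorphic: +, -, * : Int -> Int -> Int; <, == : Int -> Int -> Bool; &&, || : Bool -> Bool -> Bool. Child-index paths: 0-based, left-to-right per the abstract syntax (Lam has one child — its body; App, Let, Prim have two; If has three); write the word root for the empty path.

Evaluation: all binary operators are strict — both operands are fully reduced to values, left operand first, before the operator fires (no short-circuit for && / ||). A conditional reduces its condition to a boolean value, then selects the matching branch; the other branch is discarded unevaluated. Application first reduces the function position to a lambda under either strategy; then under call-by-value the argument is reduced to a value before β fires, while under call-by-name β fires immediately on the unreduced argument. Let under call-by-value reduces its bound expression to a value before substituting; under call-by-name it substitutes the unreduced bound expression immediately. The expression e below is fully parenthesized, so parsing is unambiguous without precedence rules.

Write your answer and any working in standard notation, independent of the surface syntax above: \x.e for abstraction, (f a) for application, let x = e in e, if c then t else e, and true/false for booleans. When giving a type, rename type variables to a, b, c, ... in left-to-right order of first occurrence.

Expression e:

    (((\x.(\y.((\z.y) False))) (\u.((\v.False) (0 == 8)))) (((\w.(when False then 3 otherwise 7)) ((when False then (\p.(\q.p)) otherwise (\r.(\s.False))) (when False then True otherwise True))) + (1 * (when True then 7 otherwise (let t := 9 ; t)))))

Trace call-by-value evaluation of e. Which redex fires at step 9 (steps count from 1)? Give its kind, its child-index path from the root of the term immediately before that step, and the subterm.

Derivation:
step 0: (((\x.(\y.((\z.y) false))) (\u.((\v.false) (0 == 8)))) (((\w.(if false then 3 else 7)) ((if false then (\p.(\q.p)) else (\r.(\s.false))) (if false then true else true))) + (1 * (if true then 7 else (let t = 9 in t)))))
step 1: [beta@0] ((\y.((\z.y) false)) (((\w.(if false then 3 else 7)) ((if false then (\p.(\q.p)) else (\r.(\s.false))) (if false then true else true))) + (1 * (if true then 7 else (let t = 9 in t)))))
step 2: [if@1.0.1.0] ((\y.((\z.y) false)) (((\w.(if false then 3 else 7)) ((\r.(\s.false)) (if false then true else true))) + (1 * (if true then 7 else (let t = 9 in t)))))
step 3: [if@1.0.1.1] ((\y.((\z.y) false)) (((\w.(if false then 3 else 7)) ((\r.(\s.false)) true)) + (1 * (if true then 7 else (let t = 9 in t)))))
step 4: [beta@1.0.1] ((\y.((\z.y) false)) (((\w.(if false then 3 else 7)) (\s.false)) + (1 * (if true then 7 else (let t = 9 in t)))))
step 5: [beta@1.0] ((\y.((\z.y) false)) ((if false then 3 else 7) + (1 * (if true then 7 else (let t = 9 in t)))))
step 6: [if@1.0] ((\y.((\z.y) false)) (7 + (1 * (if true then 7 else (let t = 9 in t)))))
step 7: [if@1.1.1] ((\y.((\z.y) false)) (7 + (1 * 7)))
step 8: [delta@1.1] ((\y.((\z.y) false)) (7 + 7))
step 9: [delta@1] ((\y.((\z.y) false)) 14)

Answer: delta at 1 : (7 + 7)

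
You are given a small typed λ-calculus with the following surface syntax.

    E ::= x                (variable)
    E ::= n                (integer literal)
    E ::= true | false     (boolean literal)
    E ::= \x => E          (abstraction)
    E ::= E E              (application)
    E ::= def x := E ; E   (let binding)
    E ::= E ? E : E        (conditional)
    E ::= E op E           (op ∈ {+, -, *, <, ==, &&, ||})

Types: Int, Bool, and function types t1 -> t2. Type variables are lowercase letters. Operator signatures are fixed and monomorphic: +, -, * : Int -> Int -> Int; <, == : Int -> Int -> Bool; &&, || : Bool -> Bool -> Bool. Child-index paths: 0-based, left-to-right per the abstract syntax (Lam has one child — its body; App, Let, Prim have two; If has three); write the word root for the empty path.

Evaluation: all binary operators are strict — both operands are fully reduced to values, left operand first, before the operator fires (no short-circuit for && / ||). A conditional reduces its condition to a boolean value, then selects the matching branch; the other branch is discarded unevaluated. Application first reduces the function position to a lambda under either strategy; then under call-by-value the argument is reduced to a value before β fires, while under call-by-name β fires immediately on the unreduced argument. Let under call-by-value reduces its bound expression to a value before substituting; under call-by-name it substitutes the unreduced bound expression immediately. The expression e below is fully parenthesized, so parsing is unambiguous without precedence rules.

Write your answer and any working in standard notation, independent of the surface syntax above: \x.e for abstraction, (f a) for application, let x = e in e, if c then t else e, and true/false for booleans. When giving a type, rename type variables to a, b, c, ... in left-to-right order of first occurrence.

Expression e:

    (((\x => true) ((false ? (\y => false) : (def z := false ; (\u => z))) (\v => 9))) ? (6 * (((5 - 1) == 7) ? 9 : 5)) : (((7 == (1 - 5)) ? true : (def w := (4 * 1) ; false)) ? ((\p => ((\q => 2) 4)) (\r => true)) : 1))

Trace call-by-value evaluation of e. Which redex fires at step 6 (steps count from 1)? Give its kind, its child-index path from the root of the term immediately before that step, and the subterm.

Answer: delta at 1.0.0 : (5 - 1)

Derivation:
step 0: (if ((\x.true) ((if false then (\y.false) else (let z = false in (\u.z))) (\v.9))) then (6 * (if ((5 - 1) == 7) then 9 else 5)) else (if (if (7 == (1 - 5)) then true else (let w = (4 * 1) in false)) then ((\p.((\q.2) 4)) (\r.true)) else 1))
step 1: [if@0.1.0] (if ((\x.true) ((let z = false in (\u.z)) (\v.9))) then (6 * (if ((5 - 1) == 7) then 9 else 5)) else (if (if (7 == (1 - 5)) then true else (let w = (4 * 1) in false)) then ((\p.((\q.2) 4)) (\r.true)) else 1))
step 2: [let@0.1.0] (if ((\x.true) ((\u.false) (\v.9))) then (6 * (if ((5 - 1) == 7) then 9 else 5)) else (if (if (7 == (1 - 5)) then true else (let w = (4 * 1) in false)) then ((\p.((\q.2) 4)) (\r.true)) else 1))
step 3: [beta@0.1] (if ((\x.true) false) then (6 * (if ((5 - 1) == 7) then 9 else 5)) else (if (if (7 == (1 - 5)) then true else (let w = (4 * 1) in false)) then ((\p.((\q.2) 4)) (\r.true)) else 1))
step 4: [beta@0] (if true then (6 * (if ((5 - 1) == 7) then 9 else 5)) else (if (if (7 == (1 - 5)) then true else (let w = (4 * 1) in false)) then ((\p.((\q.2) 4)) (\r.true)) else 1))
step 5: [if@root] (6 * (if ((5 - 1) == 7) then 9 else 5))
step 6: [delta@1.0.0] (6 * (if (4 == 7) then 9 else 5))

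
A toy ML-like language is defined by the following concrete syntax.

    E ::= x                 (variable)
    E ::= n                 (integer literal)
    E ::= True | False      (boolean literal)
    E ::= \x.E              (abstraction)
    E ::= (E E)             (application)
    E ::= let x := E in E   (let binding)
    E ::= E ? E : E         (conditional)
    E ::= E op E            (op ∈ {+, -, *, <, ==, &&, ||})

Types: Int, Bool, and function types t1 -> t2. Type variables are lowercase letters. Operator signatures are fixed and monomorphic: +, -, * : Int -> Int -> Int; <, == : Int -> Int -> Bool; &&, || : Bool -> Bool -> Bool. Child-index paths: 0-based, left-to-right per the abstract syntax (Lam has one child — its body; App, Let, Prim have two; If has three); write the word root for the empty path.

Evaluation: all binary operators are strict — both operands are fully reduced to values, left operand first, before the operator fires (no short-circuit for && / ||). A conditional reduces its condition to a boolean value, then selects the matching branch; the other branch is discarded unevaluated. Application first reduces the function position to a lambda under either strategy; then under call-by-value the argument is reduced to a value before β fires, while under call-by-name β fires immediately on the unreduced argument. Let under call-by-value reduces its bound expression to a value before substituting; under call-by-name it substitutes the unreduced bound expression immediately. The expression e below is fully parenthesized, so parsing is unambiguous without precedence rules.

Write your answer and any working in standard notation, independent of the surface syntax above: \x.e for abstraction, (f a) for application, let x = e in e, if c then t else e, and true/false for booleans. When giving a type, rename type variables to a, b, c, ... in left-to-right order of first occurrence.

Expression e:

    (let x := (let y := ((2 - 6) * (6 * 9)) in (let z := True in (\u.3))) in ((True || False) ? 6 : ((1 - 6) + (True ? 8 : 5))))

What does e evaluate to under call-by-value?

Trace:
step 0: (let x = (let y = ((2 - 6) * (6 * 9)) in (let z = true in (\u.3))) in (if (true || false) then 6 else ((1 - 6) + (if true then 8 else 5))))
step 1: [delta@0.0.0] (let x = (let y = (-4 * (6 * 9)) in (let z = true in (\u.3))) in (if (true || false) then 6 else ((1 - 6) + (if true then 8 else 5))))
step 2: [delta@0.0.1] (let x = (let y = (-4 * 54) in (let z = true in (\u.3))) in (if (true || false) then 6 else ((1 - 6) + (if true then 8 else 5))))
step 3: [delta@0.0] (let x = (let y = -216 in (let z = true in (\u.3))) in (if (true || false) then 6 else ((1 - 6) + (if true then 8 else 5))))
step 4: [let@0] (let x = (let z = true in (\u.3)) in (if (true || false) then 6 else ((1 - 6) + (if true then 8 else 5))))
step 5: [let@0] (let x = (\u.3) in (if (true || false) then 6 else ((1 - 6) + (if true then 8 else 5))))
step 6: [let@root] (if (true || false) then 6 else ((1 - 6) + (if true then 8 else 5)))
step 7: [delta@0] (if true then 6 else ((1 - 6) + (if true then 8 else 5)))
step 8: [if@root] 6

Answer: 6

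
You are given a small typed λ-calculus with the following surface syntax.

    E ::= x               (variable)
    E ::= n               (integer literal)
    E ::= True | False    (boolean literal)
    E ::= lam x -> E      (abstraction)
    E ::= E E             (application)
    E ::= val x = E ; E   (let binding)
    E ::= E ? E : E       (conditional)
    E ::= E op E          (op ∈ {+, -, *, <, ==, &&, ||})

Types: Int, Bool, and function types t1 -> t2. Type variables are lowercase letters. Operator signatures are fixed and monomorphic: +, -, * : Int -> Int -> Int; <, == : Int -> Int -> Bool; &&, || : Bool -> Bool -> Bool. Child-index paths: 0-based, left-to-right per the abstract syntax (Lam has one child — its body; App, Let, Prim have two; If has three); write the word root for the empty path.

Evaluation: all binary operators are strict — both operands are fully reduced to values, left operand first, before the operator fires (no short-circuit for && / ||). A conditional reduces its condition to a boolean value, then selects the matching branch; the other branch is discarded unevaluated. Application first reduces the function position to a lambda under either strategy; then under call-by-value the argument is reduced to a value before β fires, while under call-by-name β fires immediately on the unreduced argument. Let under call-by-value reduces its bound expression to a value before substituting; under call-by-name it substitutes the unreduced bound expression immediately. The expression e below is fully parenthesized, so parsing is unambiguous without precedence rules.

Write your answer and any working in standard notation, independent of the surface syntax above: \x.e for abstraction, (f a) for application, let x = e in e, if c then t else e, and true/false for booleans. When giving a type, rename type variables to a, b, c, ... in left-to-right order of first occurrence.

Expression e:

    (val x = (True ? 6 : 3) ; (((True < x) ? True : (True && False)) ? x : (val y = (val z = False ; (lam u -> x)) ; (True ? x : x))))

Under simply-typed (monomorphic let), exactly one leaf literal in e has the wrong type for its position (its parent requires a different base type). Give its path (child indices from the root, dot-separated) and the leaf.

Answer: 1.0.0.0 : true

Derivation:
  unify Bool ~ Bool
  unify Int ~ Int
let x : Int
  unify Bool ~ Int
  FAIL: mismatch Bool ~ Int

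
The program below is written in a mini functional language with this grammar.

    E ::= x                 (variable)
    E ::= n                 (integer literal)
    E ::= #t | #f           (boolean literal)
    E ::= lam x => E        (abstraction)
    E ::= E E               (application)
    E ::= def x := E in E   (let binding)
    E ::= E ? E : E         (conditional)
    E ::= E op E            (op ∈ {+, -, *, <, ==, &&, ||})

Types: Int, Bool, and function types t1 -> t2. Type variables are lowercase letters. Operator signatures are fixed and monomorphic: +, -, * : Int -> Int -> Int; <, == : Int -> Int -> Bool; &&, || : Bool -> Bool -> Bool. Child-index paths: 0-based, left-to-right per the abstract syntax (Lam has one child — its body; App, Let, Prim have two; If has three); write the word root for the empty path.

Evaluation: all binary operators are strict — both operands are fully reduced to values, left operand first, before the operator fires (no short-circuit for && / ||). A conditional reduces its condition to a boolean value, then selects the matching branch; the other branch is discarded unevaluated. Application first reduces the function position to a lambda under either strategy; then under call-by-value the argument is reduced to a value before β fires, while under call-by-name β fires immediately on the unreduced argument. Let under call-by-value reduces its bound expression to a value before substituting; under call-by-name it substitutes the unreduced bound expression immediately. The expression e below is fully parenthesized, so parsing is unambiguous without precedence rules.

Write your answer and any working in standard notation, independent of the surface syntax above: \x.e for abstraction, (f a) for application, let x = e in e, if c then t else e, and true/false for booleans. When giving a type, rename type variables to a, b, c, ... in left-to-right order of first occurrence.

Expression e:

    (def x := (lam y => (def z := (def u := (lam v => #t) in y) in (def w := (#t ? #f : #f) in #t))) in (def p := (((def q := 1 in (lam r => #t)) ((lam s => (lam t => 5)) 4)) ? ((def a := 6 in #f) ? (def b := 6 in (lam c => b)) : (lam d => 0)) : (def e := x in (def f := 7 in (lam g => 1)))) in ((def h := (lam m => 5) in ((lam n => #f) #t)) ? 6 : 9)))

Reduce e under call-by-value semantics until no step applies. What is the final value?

Answer: 9

Derivation:
step 0: (let x = (\y.(let z = (let u = (\v.true) in y) in (let w = (if true then false else false) in true))) in (let p = (if ((let q = 1 in (\r.true)) ((\s.(\t.5)) 4)) then (if (let a = 6 in false) then (let b = 6 in (\c.b)) else (\d.0)) else (let e = x in (let f = 7 in (\g.1)))) in (if (let h = (\m.5) in ((\n.false) true)) then 6 else 9)))
step 1: [let@root] (let p = (if ((let q = 1 in (\r.true)) ((\s.(\t.5)) 4)) then (if (let a = 6 in false) then (let b = 6 in (\c.b)) else (\d.0)) else (let e = (\y.(let z = (let u = (\v.true) in y) in (let w = (if true then false else false) in true))) in (let f = 7 in (\g.1)))) in (if (let h = (\m.5) in ((\n.false) true)) then 6 else 9))
step 2: [let@0.0.0] (let p = (if ((\r.true) ((\s.(\t.5)) 4)) then (if (let a = 6 in false) then (let b = 6 in (\c.b)) else (\d.0)) else (let e = (\y.(let z = (let u = (\v.true) in y) in (let w = (if true then false else false) in true))) in (let f = 7 in (\g.1)))) in (if (let h = (\m.5) in ((\n.false) true)) then 6 else 9))
step 3: [beta@0.0.1] (let p = (if ((\r.true) (\t.5)) then (if (let a = 6 in false) then (let b = 6 in (\c.b)) else (\d.0)) else (let e = (\y.(let z = (let u = (\v.true) in y) in (let w = (if true then false else false) in true))) in (let f = 7 in (\g.1)))) in (if (let h = (\m.5) in ((\n.false) true)) then 6 else 9))
step 4: [beta@0.0] (let p = (if true then (if (let a = 6 in false) then (let b = 6 in (\c.b)) else (\d.0)) else (let e = (\y.(let z = (let u = (\v.true) in y) in (let w = (if true then false else false) in true))) in (let f = 7 in (\g.1)))) in (if (let h = (\m.5) in ((\n.false) true)) then 6 else 9))
step 5: [if@0] (let p = (if (let a = 6 in false) then (let b = 6 in (\c.b)) else (\d.0)) in (if (let h = (\m.5) in ((\n.false) true)) then 6 else 9))
step 6: [let@0.0] (let p = (if false then (let b = 6 in (\c.b)) else (\d.0)) in (if (let h = (\m.5) in ((\n.false) true)) then 6 else 9))
step 7: [if@0] (let p = (\d.0) in (if (let h = (\m.5) in ((\n.false) true)) then 6 else 9))
step 8: [let@root] (if (let h = (\m.5) in ((\n.false) true)) then 6 else 9)
step 9: [let@0] (if ((\n.false) true) then 6 else 9)
step 10: [beta@0] (if false then 6 else 9)
step 11: [if@root] 9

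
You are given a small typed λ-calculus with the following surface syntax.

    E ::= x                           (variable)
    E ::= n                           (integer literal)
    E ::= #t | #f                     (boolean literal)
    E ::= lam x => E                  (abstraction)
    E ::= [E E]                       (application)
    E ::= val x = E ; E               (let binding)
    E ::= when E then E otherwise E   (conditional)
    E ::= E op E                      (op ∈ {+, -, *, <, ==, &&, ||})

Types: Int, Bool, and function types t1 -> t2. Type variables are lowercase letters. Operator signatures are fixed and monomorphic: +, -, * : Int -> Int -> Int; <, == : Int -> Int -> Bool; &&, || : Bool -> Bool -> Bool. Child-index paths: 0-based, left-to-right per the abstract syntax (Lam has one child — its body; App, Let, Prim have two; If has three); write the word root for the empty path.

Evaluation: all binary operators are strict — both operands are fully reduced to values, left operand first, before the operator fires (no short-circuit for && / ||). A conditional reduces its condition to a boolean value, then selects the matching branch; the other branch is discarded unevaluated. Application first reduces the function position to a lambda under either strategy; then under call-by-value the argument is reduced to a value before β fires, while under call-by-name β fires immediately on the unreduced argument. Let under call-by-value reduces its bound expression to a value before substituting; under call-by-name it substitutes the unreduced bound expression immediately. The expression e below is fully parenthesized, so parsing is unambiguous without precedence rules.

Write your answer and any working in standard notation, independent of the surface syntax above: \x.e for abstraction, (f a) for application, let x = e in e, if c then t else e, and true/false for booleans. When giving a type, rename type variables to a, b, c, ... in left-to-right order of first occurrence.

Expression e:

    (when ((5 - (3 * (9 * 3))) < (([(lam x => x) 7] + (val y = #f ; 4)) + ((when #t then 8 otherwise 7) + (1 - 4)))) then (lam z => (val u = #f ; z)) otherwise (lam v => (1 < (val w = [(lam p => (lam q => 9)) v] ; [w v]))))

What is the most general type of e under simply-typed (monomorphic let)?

Answer: Bool -> Bool

Derivation:
  unify Int ~ Int
  unify Int ~ Int
  unify Int ~ Int
  unify Int ~ Int
  unify Int ~ Int
  unify Int ~ Int
  unify Int ~ Int
x : a
\x._ : a -> a
  unify a -> a ~ Int -> b
  unify a ~ Int
  unify Int ~ b
_ _ : Int
  unify Int ~ Int
let y : Bool
  unify Int ~ Int
  unify Int ~ Int
  unify Bool ~ Bool
  unify Int ~ Int
  unify Int ~ Int
  unify Int ~ Int
  unify Int ~ Int
  unify Int ~ Int
  unify Int ~ Int
  unify Int ~ Int
  unify Bool ~ Bool
let u : Bool
z : c
\z._ : c -> c
  unify Int ~ Int
\q._ : f -> Int
\p._ : e -> f -> Int
v : d
  unify e -> f -> Int ~ d -> g
  unify e ~ d
  unify f -> Int ~ g
_ _ : f -> Int
let w : f -> Int
w : f -> Int
v : d
  unify f -> Int ~ d -> h
  unify f ~ d
  unify Int ~ h
_ _ : Int
  unify Int ~ Int
\v._ : d -> Bool
  unify c -> c ~ d -> Bool
  unify c ~ d
  unify d ~ Bool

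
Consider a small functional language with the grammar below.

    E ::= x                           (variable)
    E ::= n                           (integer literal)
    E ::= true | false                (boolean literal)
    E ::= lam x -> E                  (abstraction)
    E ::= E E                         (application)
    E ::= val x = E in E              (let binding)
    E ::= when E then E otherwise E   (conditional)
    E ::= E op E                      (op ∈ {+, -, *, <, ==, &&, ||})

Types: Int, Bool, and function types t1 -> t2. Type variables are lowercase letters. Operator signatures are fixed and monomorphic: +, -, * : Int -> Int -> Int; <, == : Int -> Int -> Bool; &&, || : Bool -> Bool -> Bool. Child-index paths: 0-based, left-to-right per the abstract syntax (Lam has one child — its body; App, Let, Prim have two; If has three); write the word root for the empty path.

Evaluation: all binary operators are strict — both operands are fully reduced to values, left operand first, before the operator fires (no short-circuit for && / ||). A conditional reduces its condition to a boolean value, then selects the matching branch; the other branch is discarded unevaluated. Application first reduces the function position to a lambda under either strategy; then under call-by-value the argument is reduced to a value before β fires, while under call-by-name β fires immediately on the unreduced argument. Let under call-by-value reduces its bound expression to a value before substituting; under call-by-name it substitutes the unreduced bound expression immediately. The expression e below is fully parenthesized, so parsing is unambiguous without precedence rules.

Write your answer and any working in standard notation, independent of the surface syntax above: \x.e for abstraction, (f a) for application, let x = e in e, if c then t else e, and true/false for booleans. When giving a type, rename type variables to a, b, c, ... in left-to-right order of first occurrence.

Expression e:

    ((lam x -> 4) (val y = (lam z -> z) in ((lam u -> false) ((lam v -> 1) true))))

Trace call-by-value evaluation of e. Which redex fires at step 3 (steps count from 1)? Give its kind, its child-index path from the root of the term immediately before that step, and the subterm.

Answer: beta at 1 : ((\u.false) 1)

Trace:
step 0: ((\x.4) (let y = (\z.z) in ((\u.false) ((\v.1) true))))
step 1: [let@1] ((\x.4) ((\u.false) ((\v.1) true)))
step 2: [beta@1.1] ((\x.4) ((\u.false) 1))
step 3: [beta@1] ((\x.4) false)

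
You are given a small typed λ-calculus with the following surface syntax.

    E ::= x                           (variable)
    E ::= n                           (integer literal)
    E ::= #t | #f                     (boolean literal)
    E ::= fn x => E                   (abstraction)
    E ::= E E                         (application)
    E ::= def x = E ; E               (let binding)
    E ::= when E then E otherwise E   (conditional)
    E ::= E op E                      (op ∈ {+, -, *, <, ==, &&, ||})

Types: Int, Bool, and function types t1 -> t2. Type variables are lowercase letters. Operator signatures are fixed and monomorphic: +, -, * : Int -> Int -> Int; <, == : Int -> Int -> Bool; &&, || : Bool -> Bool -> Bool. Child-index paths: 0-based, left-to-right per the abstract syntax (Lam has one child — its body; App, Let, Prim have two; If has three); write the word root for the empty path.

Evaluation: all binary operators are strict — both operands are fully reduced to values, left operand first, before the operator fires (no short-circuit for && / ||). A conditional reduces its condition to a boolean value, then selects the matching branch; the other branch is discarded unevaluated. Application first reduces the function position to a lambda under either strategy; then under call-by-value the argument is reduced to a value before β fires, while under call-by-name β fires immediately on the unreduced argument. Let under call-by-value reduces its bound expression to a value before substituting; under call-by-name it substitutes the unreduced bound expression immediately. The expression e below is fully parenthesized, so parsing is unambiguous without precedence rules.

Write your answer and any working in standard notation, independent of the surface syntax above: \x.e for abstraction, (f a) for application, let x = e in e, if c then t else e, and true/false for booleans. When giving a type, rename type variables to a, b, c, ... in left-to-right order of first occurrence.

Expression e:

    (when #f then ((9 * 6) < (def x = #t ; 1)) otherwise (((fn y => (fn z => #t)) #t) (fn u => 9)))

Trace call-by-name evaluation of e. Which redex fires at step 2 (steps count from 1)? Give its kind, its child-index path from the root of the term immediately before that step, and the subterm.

Answer: beta at 0 : ((\y.(\z.true)) true)

Working:
step 0: (if false then ((9 * 6) < (let x = true in 1)) else (((\y.(\z.true)) true) (\u.9)))
step 1: [if@root] (((\y.(\z.true)) true) (\u.9))
step 2: [beta@0] ((\z.true) (\u.9))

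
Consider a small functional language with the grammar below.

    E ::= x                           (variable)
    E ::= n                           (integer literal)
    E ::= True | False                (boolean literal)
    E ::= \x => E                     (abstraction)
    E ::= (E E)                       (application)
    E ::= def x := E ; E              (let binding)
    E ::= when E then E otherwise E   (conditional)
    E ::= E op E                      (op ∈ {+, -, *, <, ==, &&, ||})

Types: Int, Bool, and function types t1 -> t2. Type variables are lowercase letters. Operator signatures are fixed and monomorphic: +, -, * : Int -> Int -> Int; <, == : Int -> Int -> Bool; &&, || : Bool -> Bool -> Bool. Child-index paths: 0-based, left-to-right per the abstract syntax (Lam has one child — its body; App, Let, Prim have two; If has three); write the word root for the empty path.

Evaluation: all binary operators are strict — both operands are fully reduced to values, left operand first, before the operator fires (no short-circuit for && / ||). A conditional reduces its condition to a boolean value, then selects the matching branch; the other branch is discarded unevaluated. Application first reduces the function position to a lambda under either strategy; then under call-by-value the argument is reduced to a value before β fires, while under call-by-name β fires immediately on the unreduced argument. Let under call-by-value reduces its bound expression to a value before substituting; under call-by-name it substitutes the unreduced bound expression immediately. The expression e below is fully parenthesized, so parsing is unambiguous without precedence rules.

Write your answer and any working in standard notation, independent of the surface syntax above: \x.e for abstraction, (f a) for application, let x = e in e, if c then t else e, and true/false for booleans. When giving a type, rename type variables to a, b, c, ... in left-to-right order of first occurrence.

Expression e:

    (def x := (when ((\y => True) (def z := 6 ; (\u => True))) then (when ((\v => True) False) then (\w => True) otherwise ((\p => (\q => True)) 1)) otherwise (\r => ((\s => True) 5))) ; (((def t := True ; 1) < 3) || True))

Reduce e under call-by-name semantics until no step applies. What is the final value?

Trace:
step 0: (let x = (if ((\y.true) (let z = 6 in (\u.true))) then (if ((\v.true) false) then (\w.true) else ((\p.(\q.true)) 1)) else (\r.((\s.true) 5))) in (((let t = true in 1) < 3) || true))
step 1: [let@root] (((let t = true in 1) < 3) || true)
step 2: [let@0.0] ((1 < 3) || true)
step 3: [delta@0] (true || true)
step 4: [delta@root] true

Answer: true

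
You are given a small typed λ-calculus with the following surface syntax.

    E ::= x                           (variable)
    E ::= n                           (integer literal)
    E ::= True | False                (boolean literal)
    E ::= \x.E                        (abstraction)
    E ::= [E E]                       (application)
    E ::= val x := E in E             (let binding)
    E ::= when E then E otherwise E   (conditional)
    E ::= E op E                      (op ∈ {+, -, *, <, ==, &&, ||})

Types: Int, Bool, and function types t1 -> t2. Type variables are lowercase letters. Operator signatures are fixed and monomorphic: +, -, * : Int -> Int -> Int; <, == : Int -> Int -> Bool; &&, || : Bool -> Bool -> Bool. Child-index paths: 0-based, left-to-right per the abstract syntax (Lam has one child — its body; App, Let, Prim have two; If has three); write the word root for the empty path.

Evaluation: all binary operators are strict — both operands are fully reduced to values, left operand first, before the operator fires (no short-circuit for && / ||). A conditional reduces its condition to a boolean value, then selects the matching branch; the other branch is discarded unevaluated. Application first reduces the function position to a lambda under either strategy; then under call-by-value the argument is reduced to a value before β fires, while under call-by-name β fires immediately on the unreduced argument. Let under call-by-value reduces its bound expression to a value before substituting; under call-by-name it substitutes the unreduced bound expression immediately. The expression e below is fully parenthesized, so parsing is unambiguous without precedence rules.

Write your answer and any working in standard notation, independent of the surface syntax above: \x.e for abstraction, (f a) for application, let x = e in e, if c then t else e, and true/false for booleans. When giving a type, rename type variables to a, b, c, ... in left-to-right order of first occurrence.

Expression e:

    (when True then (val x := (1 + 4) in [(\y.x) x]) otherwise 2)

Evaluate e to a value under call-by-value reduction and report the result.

Working:
step 0: (if true then (let x = (1 + 4) in ((\y.x) x)) else 2)
step 1: [if@root] (let x = (1 + 4) in ((\y.x) x))
step 2: [delta@0] (let x = 5 in ((\y.x) x))
step 3: [let@root] ((\y.5) 5)
step 4: [beta@root] 5

Answer: 5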